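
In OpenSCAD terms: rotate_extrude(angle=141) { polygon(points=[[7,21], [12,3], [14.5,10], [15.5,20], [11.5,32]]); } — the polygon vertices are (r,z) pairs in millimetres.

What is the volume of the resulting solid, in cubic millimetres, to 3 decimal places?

Profile (r,z), 5 vertices: (7,21) (12,3) (14.5,10) (15.5,20) (11.5,32)
edge 0: (7,21)→(12,3)  cross = 7·3 − 12·21 = -231.0000; (r_i+r_j)·cross = 19·-231.0000 = -4389.0000
edge 1: (12,3)→(14.5,10)  cross = 12·10 − 14.5·3 = 76.5000; (r_i+r_j)·cross = 26.5·76.5000 = 2027.2500
edge 2: (14.5,10)→(15.5,20)  cross = 14.5·20 − 15.5·10 = 135.0000; (r_i+r_j)·cross = 30·135.0000 = 4050.0000
edge 3: (15.5,20)→(11.5,32)  cross = 15.5·32 − 11.5·20 = 266.0000; (r_i+r_j)·cross = 27·266.0000 = 7182.0000
edge 4: (11.5,32)→(7,21)  cross = 11.5·21 − 7·32 = 17.5000; (r_i+r_j)·cross = 18.5·17.5000 = 323.7500
Σcross = 264.0000 → A = |Σcross|/2 = 132.0000 mm²
Σ(r_i+r_j)·cross = 9194.0000 → first moment M = |Σ|/6 = 1532.3333
R_c = M/A = 1532.3333/132.0000 = 11.6086 mm
θ = 141° = 2.460914 rad
V = θ·R_c·A = 2.460914·11.6086·132.0000 = 3770.941 mm³

Volume = 3770.941 mm³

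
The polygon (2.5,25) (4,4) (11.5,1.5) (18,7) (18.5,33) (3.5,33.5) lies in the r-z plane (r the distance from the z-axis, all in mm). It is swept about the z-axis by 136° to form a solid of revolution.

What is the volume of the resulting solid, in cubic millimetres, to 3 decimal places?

Profile (r,z), 6 vertices: (2.5,25) (4,4) (11.5,1.5) (18,7) (18.5,33) (3.5,33.5)
edge 0: (2.5,25)→(4,4)  cross = 2.5·4 − 4·25 = -90.0000; (r_i+r_j)·cross = 6.5·-90.0000 = -585.0000
edge 1: (4,4)→(11.5,1.5)  cross = 4·1.5 − 11.5·4 = -40.0000; (r_i+r_j)·cross = 15.5·-40.0000 = -620.0000
edge 2: (11.5,1.5)→(18,7)  cross = 11.5·7 − 18·1.5 = 53.5000; (r_i+r_j)·cross = 29.5·53.5000 = 1578.2500
edge 3: (18,7)→(18.5,33)  cross = 18·33 − 18.5·7 = 464.5000; (r_i+r_j)·cross = 36.5·464.5000 = 16954.2500
edge 4: (18.5,33)→(3.5,33.5)  cross = 18.5·33.5 − 3.5·33 = 504.2500; (r_i+r_j)·cross = 22·504.2500 = 11093.5000
edge 5: (3.5,33.5)→(2.5,25)  cross = 3.5·25 − 2.5·33.5 = 3.7500; (r_i+r_j)·cross = 6·3.7500 = 22.5000
Σcross = 896.0000 → A = |Σcross|/2 = 448.0000 mm²
Σ(r_i+r_j)·cross = 28443.5000 → first moment M = |Σ|/6 = 4740.5833
R_c = M/A = 4740.5833/448.0000 = 10.5817 mm
θ = 136° = 2.373648 rad
V = θ·R_c·A = 2.373648·10.5817·448.0000 = 11252.475 mm³

Volume = 11252.475 mm³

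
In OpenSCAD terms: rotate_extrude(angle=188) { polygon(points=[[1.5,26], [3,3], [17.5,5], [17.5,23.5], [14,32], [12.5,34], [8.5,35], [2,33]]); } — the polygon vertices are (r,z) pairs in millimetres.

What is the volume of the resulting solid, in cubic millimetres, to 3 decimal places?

Volume = 13595.047 mm³

Profile (r,z), 8 vertices: (1.5,26) (3,3) (17.5,5) (17.5,23.5) (14,32) (12.5,34) (8.5,35) (2,33)
edge 0: (1.5,26)→(3,3)  cross = 1.5·3 − 3·26 = -73.5000; (r_i+r_j)·cross = 4.5·-73.5000 = -330.7500
edge 1: (3,3)→(17.5,5)  cross = 3·5 − 17.5·3 = -37.5000; (r_i+r_j)·cross = 20.5·-37.5000 = -768.7500
edge 2: (17.5,5)→(17.5,23.5)  cross = 17.5·23.5 − 17.5·5 = 323.7500; (r_i+r_j)·cross = 35·323.7500 = 11331.2500
edge 3: (17.5,23.5)→(14,32)  cross = 17.5·32 − 14·23.5 = 231.0000; (r_i+r_j)·cross = 31.5·231.0000 = 7276.5000
edge 4: (14,32)→(12.5,34)  cross = 14·34 − 12.5·32 = 76.0000; (r_i+r_j)·cross = 26.5·76.0000 = 2014.0000
edge 5: (12.5,34)→(8.5,35)  cross = 12.5·35 − 8.5·34 = 148.5000; (r_i+r_j)·cross = 21·148.5000 = 3118.5000
edge 6: (8.5,35)→(2,33)  cross = 8.5·33 − 2·35 = 210.5000; (r_i+r_j)·cross = 10.5·210.5000 = 2210.2500
edge 7: (2,33)→(1.5,26)  cross = 2·26 − 1.5·33 = 2.5000; (r_i+r_j)·cross = 3.5·2.5000 = 8.7500
Σcross = 881.2500 → A = |Σcross|/2 = 440.6250 mm²
Σ(r_i+r_j)·cross = 24859.7500 → first moment M = |Σ|/6 = 4143.2917
R_c = M/A = 4143.2917/440.6250 = 9.4032 mm
θ = 188° = 3.281219 rad
V = θ·R_c·A = 3.281219·9.4032·440.6250 = 13595.047 mm³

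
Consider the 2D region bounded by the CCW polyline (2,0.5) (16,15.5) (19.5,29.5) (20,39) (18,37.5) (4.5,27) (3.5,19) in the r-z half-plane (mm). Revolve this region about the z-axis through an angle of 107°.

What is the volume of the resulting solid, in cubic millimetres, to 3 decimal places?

Volume = 6805.684 mm³

Profile (r,z), 7 vertices: (2,0.5) (16,15.5) (19.5,29.5) (20,39) (18,37.5) (4.5,27) (3.5,19)
edge 0: (2,0.5)→(16,15.5)  cross = 2·15.5 − 16·0.5 = 23.0000; (r_i+r_j)·cross = 18·23.0000 = 414.0000
edge 1: (16,15.5)→(19.5,29.5)  cross = 16·29.5 − 19.5·15.5 = 169.7500; (r_i+r_j)·cross = 35.5·169.7500 = 6026.1250
edge 2: (19.5,29.5)→(20,39)  cross = 19.5·39 − 20·29.5 = 170.5000; (r_i+r_j)·cross = 39.5·170.5000 = 6734.7500
edge 3: (20,39)→(18,37.5)  cross = 20·37.5 − 18·39 = 48.0000; (r_i+r_j)·cross = 38·48.0000 = 1824.0000
edge 4: (18,37.5)→(4.5,27)  cross = 18·27 − 4.5·37.5 = 317.2500; (r_i+r_j)·cross = 22.5·317.2500 = 7138.1250
edge 5: (4.5,27)→(3.5,19)  cross = 4.5·19 − 3.5·27 = -9.0000; (r_i+r_j)·cross = 8·-9.0000 = -72.0000
edge 6: (3.5,19)→(2,0.5)  cross = 3.5·0.5 − 2·19 = -36.2500; (r_i+r_j)·cross = 5.5·-36.2500 = -199.3750
Σcross = 683.2500 → A = |Σcross|/2 = 341.6250 mm²
Σ(r_i+r_j)·cross = 21865.6250 → first moment M = |Σ|/6 = 3644.2708
R_c = M/A = 3644.2708/341.6250 = 10.6675 mm
θ = 107° = 1.867502 rad
V = θ·R_c·A = 1.867502·10.6675·341.6250 = 6805.684 mm³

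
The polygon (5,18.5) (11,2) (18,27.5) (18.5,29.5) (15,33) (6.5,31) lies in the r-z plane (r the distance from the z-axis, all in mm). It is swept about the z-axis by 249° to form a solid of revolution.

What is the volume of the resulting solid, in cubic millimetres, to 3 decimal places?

Profile (r,z), 6 vertices: (5,18.5) (11,2) (18,27.5) (18.5,29.5) (15,33) (6.5,31)
edge 0: (5,18.5)→(11,2)  cross = 5·2 − 11·18.5 = -193.5000; (r_i+r_j)·cross = 16·-193.5000 = -3096.0000
edge 1: (11,2)→(18,27.5)  cross = 11·27.5 − 18·2 = 266.5000; (r_i+r_j)·cross = 29·266.5000 = 7728.5000
edge 2: (18,27.5)→(18.5,29.5)  cross = 18·29.5 − 18.5·27.5 = 22.2500; (r_i+r_j)·cross = 36.5·22.2500 = 812.1250
edge 3: (18.5,29.5)→(15,33)  cross = 18.5·33 − 15·29.5 = 168.0000; (r_i+r_j)·cross = 33.5·168.0000 = 5628.0000
edge 4: (15,33)→(6.5,31)  cross = 15·31 − 6.5·33 = 250.5000; (r_i+r_j)·cross = 21.5·250.5000 = 5385.7500
edge 5: (6.5,31)→(5,18.5)  cross = 6.5·18.5 − 5·31 = -34.7500; (r_i+r_j)·cross = 11.5·-34.7500 = -399.6250
Σcross = 479.0000 → A = |Σcross|/2 = 239.5000 mm²
Σ(r_i+r_j)·cross = 16058.7500 → first moment M = |Σ|/6 = 2676.4583
R_c = M/A = 2676.4583/239.5000 = 11.1752 mm
θ = 249° = 4.345870 rad
V = θ·R_c·A = 4.345870·11.1752·239.5000 = 11631.540 mm³

Volume = 11631.540 mm³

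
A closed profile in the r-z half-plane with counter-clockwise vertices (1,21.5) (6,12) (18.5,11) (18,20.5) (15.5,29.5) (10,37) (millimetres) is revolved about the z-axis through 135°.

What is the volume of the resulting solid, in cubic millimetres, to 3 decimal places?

Volume = 7138.582 mm³

Profile (r,z), 6 vertices: (1,21.5) (6,12) (18.5,11) (18,20.5) (15.5,29.5) (10,37)
edge 0: (1,21.5)→(6,12)  cross = 1·12 − 6·21.5 = -117.0000; (r_i+r_j)·cross = 7·-117.0000 = -819.0000
edge 1: (6,12)→(18.5,11)  cross = 6·11 − 18.5·12 = -156.0000; (r_i+r_j)·cross = 24.5·-156.0000 = -3822.0000
edge 2: (18.5,11)→(18,20.5)  cross = 18.5·20.5 − 18·11 = 181.2500; (r_i+r_j)·cross = 36.5·181.2500 = 6615.6250
edge 3: (18,20.5)→(15.5,29.5)  cross = 18·29.5 − 15.5·20.5 = 213.2500; (r_i+r_j)·cross = 33.5·213.2500 = 7143.8750
edge 4: (15.5,29.5)→(10,37)  cross = 15.5·37 − 10·29.5 = 278.5000; (r_i+r_j)·cross = 25.5·278.5000 = 7101.7500
edge 5: (10,37)→(1,21.5)  cross = 10·21.5 − 1·37 = 178.0000; (r_i+r_j)·cross = 11·178.0000 = 1958.0000
Σcross = 578.0000 → A = |Σcross|/2 = 289.0000 mm²
Σ(r_i+r_j)·cross = 18178.2500 → first moment M = |Σ|/6 = 3029.7083
R_c = M/A = 3029.7083/289.0000 = 10.4834 mm
θ = 135° = 2.356194 rad
V = θ·R_c·A = 2.356194·10.4834·289.0000 = 7138.582 mm³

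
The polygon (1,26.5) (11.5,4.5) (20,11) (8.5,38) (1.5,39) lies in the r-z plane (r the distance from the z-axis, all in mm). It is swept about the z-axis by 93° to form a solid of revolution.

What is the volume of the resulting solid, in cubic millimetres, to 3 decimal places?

Volume = 5177.530 mm³

Profile (r,z), 5 vertices: (1,26.5) (11.5,4.5) (20,11) (8.5,38) (1.5,39)
edge 0: (1,26.5)→(11.5,4.5)  cross = 1·4.5 − 11.5·26.5 = -300.2500; (r_i+r_j)·cross = 12.5·-300.2500 = -3753.1250
edge 1: (11.5,4.5)→(20,11)  cross = 11.5·11 − 20·4.5 = 36.5000; (r_i+r_j)·cross = 31.5·36.5000 = 1149.7500
edge 2: (20,11)→(8.5,38)  cross = 20·38 − 8.5·11 = 666.5000; (r_i+r_j)·cross = 28.5·666.5000 = 18995.2500
edge 3: (8.5,38)→(1.5,39)  cross = 8.5·39 − 1.5·38 = 274.5000; (r_i+r_j)·cross = 10·274.5000 = 2745.0000
edge 4: (1.5,39)→(1,26.5)  cross = 1.5·26.5 − 1·39 = 0.7500; (r_i+r_j)·cross = 2.5·0.7500 = 1.8750
Σcross = 678.0000 → A = |Σcross|/2 = 339.0000 mm²
Σ(r_i+r_j)·cross = 19138.7500 → first moment M = |Σ|/6 = 3189.7917
R_c = M/A = 3189.7917/339.0000 = 9.4094 mm
θ = 93° = 1.623156 rad
V = θ·R_c·A = 1.623156·9.4094·339.0000 = 5177.530 mm³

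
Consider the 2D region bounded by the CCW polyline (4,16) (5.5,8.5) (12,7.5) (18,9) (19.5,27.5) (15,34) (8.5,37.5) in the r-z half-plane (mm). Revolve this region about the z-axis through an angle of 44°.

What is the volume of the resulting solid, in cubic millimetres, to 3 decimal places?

Profile (r,z), 7 vertices: (4,16) (5.5,8.5) (12,7.5) (18,9) (19.5,27.5) (15,34) (8.5,37.5)
edge 0: (4,16)→(5.5,8.5)  cross = 4·8.5 − 5.5·16 = -54.0000; (r_i+r_j)·cross = 9.5·-54.0000 = -513.0000
edge 1: (5.5,8.5)→(12,7.5)  cross = 5.5·7.5 − 12·8.5 = -60.7500; (r_i+r_j)·cross = 17.5·-60.7500 = -1063.1250
edge 2: (12,7.5)→(18,9)  cross = 12·9 − 18·7.5 = -27.0000; (r_i+r_j)·cross = 30·-27.0000 = -810.0000
edge 3: (18,9)→(19.5,27.5)  cross = 18·27.5 − 19.5·9 = 319.5000; (r_i+r_j)·cross = 37.5·319.5000 = 11981.2500
edge 4: (19.5,27.5)→(15,34)  cross = 19.5·34 − 15·27.5 = 250.5000; (r_i+r_j)·cross = 34.5·250.5000 = 8642.2500
edge 5: (15,34)→(8.5,37.5)  cross = 15·37.5 − 8.5·34 = 273.5000; (r_i+r_j)·cross = 23.5·273.5000 = 6427.2500
edge 6: (8.5,37.5)→(4,16)  cross = 8.5·16 − 4·37.5 = -14.0000; (r_i+r_j)·cross = 12.5·-14.0000 = -175.0000
Σcross = 687.7500 → A = |Σcross|/2 = 343.8750 mm²
Σ(r_i+r_j)·cross = 24489.6250 → first moment M = |Σ|/6 = 4081.6042
R_c = M/A = 4081.6042/343.8750 = 11.8694 mm
θ = 44° = 0.767945 rad
V = θ·R_c·A = 0.767945·11.8694·343.8750 = 3134.447 mm³

Volume = 3134.447 mm³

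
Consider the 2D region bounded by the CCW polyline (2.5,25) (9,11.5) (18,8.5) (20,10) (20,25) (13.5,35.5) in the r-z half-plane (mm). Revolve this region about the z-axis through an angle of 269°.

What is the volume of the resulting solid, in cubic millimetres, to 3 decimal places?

Profile (r,z), 6 vertices: (2.5,25) (9,11.5) (18,8.5) (20,10) (20,25) (13.5,35.5)
edge 0: (2.5,25)→(9,11.5)  cross = 2.5·11.5 − 9·25 = -196.2500; (r_i+r_j)·cross = 11.5·-196.2500 = -2256.8750
edge 1: (9,11.5)→(18,8.5)  cross = 9·8.5 − 18·11.5 = -130.5000; (r_i+r_j)·cross = 27·-130.5000 = -3523.5000
edge 2: (18,8.5)→(20,10)  cross = 18·10 − 20·8.5 = 10.0000; (r_i+r_j)·cross = 38·10.0000 = 380.0000
edge 3: (20,10)→(20,25)  cross = 20·25 − 20·10 = 300.0000; (r_i+r_j)·cross = 40·300.0000 = 12000.0000
edge 4: (20,25)→(13.5,35.5)  cross = 20·35.5 − 13.5·25 = 372.5000; (r_i+r_j)·cross = 33.5·372.5000 = 12478.7500
edge 5: (13.5,35.5)→(2.5,25)  cross = 13.5·25 − 2.5·35.5 = 248.7500; (r_i+r_j)·cross = 16·248.7500 = 3980.0000
Σcross = 604.5000 → A = |Σcross|/2 = 302.2500 mm²
Σ(r_i+r_j)·cross = 23058.3750 → first moment M = |Σ|/6 = 3843.0625
R_c = M/A = 3843.0625/302.2500 = 12.7148 mm
θ = 269° = 4.694936 rad
V = θ·R_c·A = 4.694936·12.7148·302.2500 = 18042.931 mm³

Volume = 18042.931 mm³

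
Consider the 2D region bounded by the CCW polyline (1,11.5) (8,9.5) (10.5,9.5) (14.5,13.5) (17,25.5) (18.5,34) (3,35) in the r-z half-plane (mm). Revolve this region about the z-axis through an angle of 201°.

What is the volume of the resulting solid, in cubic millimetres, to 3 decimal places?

Volume = 11012.036 mm³

Profile (r,z), 7 vertices: (1,11.5) (8,9.5) (10.5,9.5) (14.5,13.5) (17,25.5) (18.5,34) (3,35)
edge 0: (1,11.5)→(8,9.5)  cross = 1·9.5 − 8·11.5 = -82.5000; (r_i+r_j)·cross = 9·-82.5000 = -742.5000
edge 1: (8,9.5)→(10.5,9.5)  cross = 8·9.5 − 10.5·9.5 = -23.7500; (r_i+r_j)·cross = 18.5·-23.7500 = -439.3750
edge 2: (10.5,9.5)→(14.5,13.5)  cross = 10.5·13.5 − 14.5·9.5 = 4.0000; (r_i+r_j)·cross = 25·4.0000 = 100.0000
edge 3: (14.5,13.5)→(17,25.5)  cross = 14.5·25.5 − 17·13.5 = 140.2500; (r_i+r_j)·cross = 31.5·140.2500 = 4417.8750
edge 4: (17,25.5)→(18.5,34)  cross = 17·34 − 18.5·25.5 = 106.2500; (r_i+r_j)·cross = 35.5·106.2500 = 3771.8750
edge 5: (18.5,34)→(3,35)  cross = 18.5·35 − 3·34 = 545.5000; (r_i+r_j)·cross = 21.5·545.5000 = 11728.2500
edge 6: (3,35)→(1,11.5)  cross = 3·11.5 − 1·35 = -0.5000; (r_i+r_j)·cross = 4·-0.5000 = -2.0000
Σcross = 689.2500 → A = |Σcross|/2 = 344.6250 mm²
Σ(r_i+r_j)·cross = 18834.1250 → first moment M = |Σ|/6 = 3139.0208
R_c = M/A = 3139.0208/344.6250 = 9.1085 mm
θ = 201° = 3.508112 rad
V = θ·R_c·A = 3.508112·9.1085·344.6250 = 11012.036 mm³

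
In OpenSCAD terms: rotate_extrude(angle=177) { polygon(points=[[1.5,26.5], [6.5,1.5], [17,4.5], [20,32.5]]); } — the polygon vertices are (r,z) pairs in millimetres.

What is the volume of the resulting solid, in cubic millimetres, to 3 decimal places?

Profile (r,z), 4 vertices: (1.5,26.5) (6.5,1.5) (17,4.5) (20,32.5)
edge 0: (1.5,26.5)→(6.5,1.5)  cross = 1.5·1.5 − 6.5·26.5 = -170.0000; (r_i+r_j)·cross = 8·-170.0000 = -1360.0000
edge 1: (6.5,1.5)→(17,4.5)  cross = 6.5·4.5 − 17·1.5 = 3.7500; (r_i+r_j)·cross = 23.5·3.7500 = 88.1250
edge 2: (17,4.5)→(20,32.5)  cross = 17·32.5 − 20·4.5 = 462.5000; (r_i+r_j)·cross = 37·462.5000 = 17112.5000
edge 3: (20,32.5)→(1.5,26.5)  cross = 20·26.5 − 1.5·32.5 = 481.2500; (r_i+r_j)·cross = 21.5·481.2500 = 10346.8750
Σcross = 777.5000 → A = |Σcross|/2 = 388.7500 mm²
Σ(r_i+r_j)·cross = 26187.5000 → first moment M = |Σ|/6 = 4364.5833
R_c = M/A = 4364.5833/388.7500 = 11.2272 mm
θ = 177° = 3.089233 rad
V = θ·R_c·A = 3.089233·11.2272·388.7500 = 13483.214 mm³

Volume = 13483.214 mm³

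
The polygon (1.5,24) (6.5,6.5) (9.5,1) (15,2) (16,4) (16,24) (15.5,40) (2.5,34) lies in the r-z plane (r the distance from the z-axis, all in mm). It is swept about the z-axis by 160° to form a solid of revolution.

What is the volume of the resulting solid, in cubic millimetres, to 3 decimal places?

Profile (r,z), 8 vertices: (1.5,24) (6.5,6.5) (9.5,1) (15,2) (16,4) (16,24) (15.5,40) (2.5,34)
edge 0: (1.5,24)→(6.5,6.5)  cross = 1.5·6.5 − 6.5·24 = -146.2500; (r_i+r_j)·cross = 8·-146.2500 = -1170.0000
edge 1: (6.5,6.5)→(9.5,1)  cross = 6.5·1 − 9.5·6.5 = -55.2500; (r_i+r_j)·cross = 16·-55.2500 = -884.0000
edge 2: (9.5,1)→(15,2)  cross = 9.5·2 − 15·1 = 4.0000; (r_i+r_j)·cross = 24.5·4.0000 = 98.0000
edge 3: (15,2)→(16,4)  cross = 15·4 − 16·2 = 28.0000; (r_i+r_j)·cross = 31·28.0000 = 868.0000
edge 4: (16,4)→(16,24)  cross = 16·24 − 16·4 = 320.0000; (r_i+r_j)·cross = 32·320.0000 = 10240.0000
edge 5: (16,24)→(15.5,40)  cross = 16·40 − 15.5·24 = 268.0000; (r_i+r_j)·cross = 31.5·268.0000 = 8442.0000
edge 6: (15.5,40)→(2.5,34)  cross = 15.5·34 − 2.5·40 = 427.0000; (r_i+r_j)·cross = 18·427.0000 = 7686.0000
edge 7: (2.5,34)→(1.5,24)  cross = 2.5·24 − 1.5·34 = 9.0000; (r_i+r_j)·cross = 4·9.0000 = 36.0000
Σcross = 854.5000 → A = |Σcross|/2 = 427.2500 mm²
Σ(r_i+r_j)·cross = 25316.0000 → first moment M = |Σ|/6 = 4219.3333
R_c = M/A = 4219.3333/427.2500 = 9.8756 mm
θ = 160° = 2.792527 rad
V = θ·R_c·A = 2.792527·9.8756·427.2500 = 11782.601 mm³

Volume = 11782.601 mm³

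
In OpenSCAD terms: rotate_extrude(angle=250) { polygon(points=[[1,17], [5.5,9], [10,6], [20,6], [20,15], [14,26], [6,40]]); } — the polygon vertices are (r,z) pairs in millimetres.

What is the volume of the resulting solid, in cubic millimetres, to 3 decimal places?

Profile (r,z), 7 vertices: (1,17) (5.5,9) (10,6) (20,6) (20,15) (14,26) (6,40)
edge 0: (1,17)→(5.5,9)  cross = 1·9 − 5.5·17 = -84.5000; (r_i+r_j)·cross = 6.5·-84.5000 = -549.2500
edge 1: (5.5,9)→(10,6)  cross = 5.5·6 − 10·9 = -57.0000; (r_i+r_j)·cross = 15.5·-57.0000 = -883.5000
edge 2: (10,6)→(20,6)  cross = 10·6 − 20·6 = -60.0000; (r_i+r_j)·cross = 30·-60.0000 = -1800.0000
edge 3: (20,6)→(20,15)  cross = 20·15 − 20·6 = 180.0000; (r_i+r_j)·cross = 40·180.0000 = 7200.0000
edge 4: (20,15)→(14,26)  cross = 20·26 − 14·15 = 310.0000; (r_i+r_j)·cross = 34·310.0000 = 10540.0000
edge 5: (14,26)→(6,40)  cross = 14·40 − 6·26 = 404.0000; (r_i+r_j)·cross = 20·404.0000 = 8080.0000
edge 6: (6,40)→(1,17)  cross = 6·17 − 1·40 = 62.0000; (r_i+r_j)·cross = 7·62.0000 = 434.0000
Σcross = 754.5000 → A = |Σcross|/2 = 377.2500 mm²
Σ(r_i+r_j)·cross = 23021.2500 → first moment M = |Σ|/6 = 3836.8750
R_c = M/A = 3836.8750/377.2500 = 10.1706 mm
θ = 250° = 4.363323 rad
V = θ·R_c·A = 4.363323·10.1706·377.2500 = 16741.525 mm³

Volume = 16741.525 mm³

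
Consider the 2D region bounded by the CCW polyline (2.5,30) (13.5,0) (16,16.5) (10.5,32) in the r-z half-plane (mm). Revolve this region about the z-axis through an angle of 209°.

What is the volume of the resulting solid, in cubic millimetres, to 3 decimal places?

Volume = 7370.255 mm³

Profile (r,z), 4 vertices: (2.5,30) (13.5,0) (16,16.5) (10.5,32)
edge 0: (2.5,30)→(13.5,0)  cross = 2.5·0 − 13.5·30 = -405.0000; (r_i+r_j)·cross = 16·-405.0000 = -6480.0000
edge 1: (13.5,0)→(16,16.5)  cross = 13.5·16.5 − 16·0 = 222.7500; (r_i+r_j)·cross = 29.5·222.7500 = 6571.1250
edge 2: (16,16.5)→(10.5,32)  cross = 16·32 − 10.5·16.5 = 338.7500; (r_i+r_j)·cross = 26.5·338.7500 = 8976.8750
edge 3: (10.5,32)→(2.5,30)  cross = 10.5·30 − 2.5·32 = 235.0000; (r_i+r_j)·cross = 13·235.0000 = 3055.0000
Σcross = 391.5000 → A = |Σcross|/2 = 195.7500 mm²
Σ(r_i+r_j)·cross = 12123.0000 → first moment M = |Σ|/6 = 2020.5000
R_c = M/A = 2020.5000/195.7500 = 10.3218 mm
θ = 209° = 3.647738 rad
V = θ·R_c·A = 3.647738·10.3218·195.7500 = 7370.255 mm³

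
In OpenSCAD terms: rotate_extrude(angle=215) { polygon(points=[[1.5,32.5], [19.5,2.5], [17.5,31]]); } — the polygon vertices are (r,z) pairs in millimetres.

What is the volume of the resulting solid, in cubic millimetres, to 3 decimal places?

Volume = 10907.457 mm³

Profile (r,z), 3 vertices: (1.5,32.5) (19.5,2.5) (17.5,31)
edge 0: (1.5,32.5)→(19.5,2.5)  cross = 1.5·2.5 − 19.5·32.5 = -630.0000; (r_i+r_j)·cross = 21·-630.0000 = -13230.0000
edge 1: (19.5,2.5)→(17.5,31)  cross = 19.5·31 − 17.5·2.5 = 560.7500; (r_i+r_j)·cross = 37·560.7500 = 20747.7500
edge 2: (17.5,31)→(1.5,32.5)  cross = 17.5·32.5 − 1.5·31 = 522.2500; (r_i+r_j)·cross = 19·522.2500 = 9922.7500
Σcross = 453.0000 → A = |Σcross|/2 = 226.5000 mm²
Σ(r_i+r_j)·cross = 17440.5000 → first moment M = |Σ|/6 = 2906.7500
R_c = M/A = 2906.7500/226.5000 = 12.8333 mm
θ = 215° = 3.752458 rad
V = θ·R_c·A = 3.752458·12.8333·226.5000 = 10907.457 mm³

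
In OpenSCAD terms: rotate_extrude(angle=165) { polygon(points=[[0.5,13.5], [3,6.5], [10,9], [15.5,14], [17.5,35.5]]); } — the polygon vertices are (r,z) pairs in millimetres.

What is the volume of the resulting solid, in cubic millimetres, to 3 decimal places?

Volume = 6428.958 mm³

Profile (r,z), 5 vertices: (0.5,13.5) (3,6.5) (10,9) (15.5,14) (17.5,35.5)
edge 0: (0.5,13.5)→(3,6.5)  cross = 0.5·6.5 − 3·13.5 = -37.2500; (r_i+r_j)·cross = 3.5·-37.2500 = -130.3750
edge 1: (3,6.5)→(10,9)  cross = 3·9 − 10·6.5 = -38.0000; (r_i+r_j)·cross = 13·-38.0000 = -494.0000
edge 2: (10,9)→(15.5,14)  cross = 10·14 − 15.5·9 = 0.5000; (r_i+r_j)·cross = 25.5·0.5000 = 12.7500
edge 3: (15.5,14)→(17.5,35.5)  cross = 15.5·35.5 − 17.5·14 = 305.2500; (r_i+r_j)·cross = 33·305.2500 = 10073.2500
edge 4: (17.5,35.5)→(0.5,13.5)  cross = 17.5·13.5 − 0.5·35.5 = 218.5000; (r_i+r_j)·cross = 18·218.5000 = 3933.0000
Σcross = 449.0000 → A = |Σcross|/2 = 224.5000 mm²
Σ(r_i+r_j)·cross = 13394.6250 → first moment M = |Σ|/6 = 2232.4375
R_c = M/A = 2232.4375/224.5000 = 9.9440 mm
θ = 165° = 2.879793 rad
V = θ·R_c·A = 2.879793·9.9440·224.5000 = 6428.958 mm³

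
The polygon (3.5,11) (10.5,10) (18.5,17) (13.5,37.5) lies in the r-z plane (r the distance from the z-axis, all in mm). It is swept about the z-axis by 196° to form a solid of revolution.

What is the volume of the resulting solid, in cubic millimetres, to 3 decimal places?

Volume = 7887.187 mm³

Profile (r,z), 4 vertices: (3.5,11) (10.5,10) (18.5,17) (13.5,37.5)
edge 0: (3.5,11)→(10.5,10)  cross = 3.5·10 − 10.5·11 = -80.5000; (r_i+r_j)·cross = 14·-80.5000 = -1127.0000
edge 1: (10.5,10)→(18.5,17)  cross = 10.5·17 − 18.5·10 = -6.5000; (r_i+r_j)·cross = 29·-6.5000 = -188.5000
edge 2: (18.5,17)→(13.5,37.5)  cross = 18.5·37.5 − 13.5·17 = 464.2500; (r_i+r_j)·cross = 32·464.2500 = 14856.0000
edge 3: (13.5,37.5)→(3.5,11)  cross = 13.5·11 − 3.5·37.5 = 17.2500; (r_i+r_j)·cross = 17·17.2500 = 293.2500
Σcross = 394.5000 → A = |Σcross|/2 = 197.2500 mm²
Σ(r_i+r_j)·cross = 13833.7500 → first moment M = |Σ|/6 = 2305.6250
R_c = M/A = 2305.6250/197.2500 = 11.6888 mm
θ = 196° = 3.420845 rad
V = θ·R_c·A = 3.420845·11.6888·197.2500 = 7887.187 mm³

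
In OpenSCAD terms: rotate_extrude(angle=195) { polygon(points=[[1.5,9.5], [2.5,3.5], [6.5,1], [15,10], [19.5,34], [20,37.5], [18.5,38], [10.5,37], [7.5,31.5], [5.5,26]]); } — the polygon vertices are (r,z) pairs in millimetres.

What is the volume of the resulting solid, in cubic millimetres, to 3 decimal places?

Volume = 14676.986 mm³

Profile (r,z), 10 vertices: (1.5,9.5) (2.5,3.5) (6.5,1) (15,10) (19.5,34) (20,37.5) (18.5,38) (10.5,37) (7.5,31.5) (5.5,26)
edge 0: (1.5,9.5)→(2.5,3.5)  cross = 1.5·3.5 − 2.5·9.5 = -18.5000; (r_i+r_j)·cross = 4·-18.5000 = -74.0000
edge 1: (2.5,3.5)→(6.5,1)  cross = 2.5·1 − 6.5·3.5 = -20.2500; (r_i+r_j)·cross = 9·-20.2500 = -182.2500
edge 2: (6.5,1)→(15,10)  cross = 6.5·10 − 15·1 = 50.0000; (r_i+r_j)·cross = 21.5·50.0000 = 1075.0000
edge 3: (15,10)→(19.5,34)  cross = 15·34 − 19.5·10 = 315.0000; (r_i+r_j)·cross = 34.5·315.0000 = 10867.5000
edge 4: (19.5,34)→(20,37.5)  cross = 19.5·37.5 − 20·34 = 51.2500; (r_i+r_j)·cross = 39.5·51.2500 = 2024.3750
edge 5: (20,37.5)→(18.5,38)  cross = 20·38 − 18.5·37.5 = 66.2500; (r_i+r_j)·cross = 38.5·66.2500 = 2550.6250
edge 6: (18.5,38)→(10.5,37)  cross = 18.5·37 − 10.5·38 = 285.5000; (r_i+r_j)·cross = 29·285.5000 = 8279.5000
edge 7: (10.5,37)→(7.5,31.5)  cross = 10.5·31.5 − 7.5·37 = 53.2500; (r_i+r_j)·cross = 18·53.2500 = 958.5000
edge 8: (7.5,31.5)→(5.5,26)  cross = 7.5·26 − 5.5·31.5 = 21.7500; (r_i+r_j)·cross = 13·21.7500 = 282.7500
edge 9: (5.5,26)→(1.5,9.5)  cross = 5.5·9.5 − 1.5·26 = 13.2500; (r_i+r_j)·cross = 7·13.2500 = 92.7500
Σcross = 817.5000 → A = |Σcross|/2 = 408.7500 mm²
Σ(r_i+r_j)·cross = 25874.7500 → first moment M = |Σ|/6 = 4312.4583
R_c = M/A = 4312.4583/408.7500 = 10.5504 mm
θ = 195° = 3.403392 rad
V = θ·R_c·A = 3.403392·10.5504·408.7500 = 14676.986 mm³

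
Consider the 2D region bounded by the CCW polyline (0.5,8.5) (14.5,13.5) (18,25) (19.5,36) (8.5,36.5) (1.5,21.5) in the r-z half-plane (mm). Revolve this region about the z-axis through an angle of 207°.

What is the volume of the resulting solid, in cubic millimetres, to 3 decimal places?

Volume = 12524.483 mm³

Profile (r,z), 6 vertices: (0.5,8.5) (14.5,13.5) (18,25) (19.5,36) (8.5,36.5) (1.5,21.5)
edge 0: (0.5,8.5)→(14.5,13.5)  cross = 0.5·13.5 − 14.5·8.5 = -116.5000; (r_i+r_j)·cross = 15·-116.5000 = -1747.5000
edge 1: (14.5,13.5)→(18,25)  cross = 14.5·25 − 18·13.5 = 119.5000; (r_i+r_j)·cross = 32.5·119.5000 = 3883.7500
edge 2: (18,25)→(19.5,36)  cross = 18·36 − 19.5·25 = 160.5000; (r_i+r_j)·cross = 37.5·160.5000 = 6018.7500
edge 3: (19.5,36)→(8.5,36.5)  cross = 19.5·36.5 − 8.5·36 = 405.7500; (r_i+r_j)·cross = 28·405.7500 = 11361.0000
edge 4: (8.5,36.5)→(1.5,21.5)  cross = 8.5·21.5 − 1.5·36.5 = 128.0000; (r_i+r_j)·cross = 10·128.0000 = 1280.0000
edge 5: (1.5,21.5)→(0.5,8.5)  cross = 1.5·8.5 − 0.5·21.5 = 2.0000; (r_i+r_j)·cross = 2·2.0000 = 4.0000
Σcross = 699.2500 → A = |Σcross|/2 = 349.6250 mm²
Σ(r_i+r_j)·cross = 20800.0000 → first moment M = |Σ|/6 = 3466.6667
R_c = M/A = 3466.6667/349.6250 = 9.9154 mm
θ = 207° = 3.612832 rad
V = θ·R_c·A = 3.612832·9.9154·349.6250 = 12524.483 mm³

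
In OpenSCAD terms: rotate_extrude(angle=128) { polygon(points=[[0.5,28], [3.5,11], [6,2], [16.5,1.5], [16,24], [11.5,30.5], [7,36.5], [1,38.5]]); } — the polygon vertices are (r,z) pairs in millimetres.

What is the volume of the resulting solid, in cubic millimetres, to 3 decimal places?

Volume = 8244.377 mm³

Profile (r,z), 8 vertices: (0.5,28) (3.5,11) (6,2) (16.5,1.5) (16,24) (11.5,30.5) (7,36.5) (1,38.5)
edge 0: (0.5,28)→(3.5,11)  cross = 0.5·11 − 3.5·28 = -92.5000; (r_i+r_j)·cross = 4·-92.5000 = -370.0000
edge 1: (3.5,11)→(6,2)  cross = 3.5·2 − 6·11 = -59.0000; (r_i+r_j)·cross = 9.5·-59.0000 = -560.5000
edge 2: (6,2)→(16.5,1.5)  cross = 6·1.5 − 16.5·2 = -24.0000; (r_i+r_j)·cross = 22.5·-24.0000 = -540.0000
edge 3: (16.5,1.5)→(16,24)  cross = 16.5·24 − 16·1.5 = 372.0000; (r_i+r_j)·cross = 32.5·372.0000 = 12090.0000
edge 4: (16,24)→(11.5,30.5)  cross = 16·30.5 − 11.5·24 = 212.0000; (r_i+r_j)·cross = 27.5·212.0000 = 5830.0000
edge 5: (11.5,30.5)→(7,36.5)  cross = 11.5·36.5 − 7·30.5 = 206.2500; (r_i+r_j)·cross = 18.5·206.2500 = 3815.6250
edge 6: (7,36.5)→(1,38.5)  cross = 7·38.5 − 1·36.5 = 233.0000; (r_i+r_j)·cross = 8·233.0000 = 1864.0000
edge 7: (1,38.5)→(0.5,28)  cross = 1·28 − 0.5·38.5 = 8.7500; (r_i+r_j)·cross = 1.5·8.7500 = 13.1250
Σcross = 856.5000 → A = |Σcross|/2 = 428.2500 mm²
Σ(r_i+r_j)·cross = 22142.2500 → first moment M = |Σ|/6 = 3690.3750
R_c = M/A = 3690.3750/428.2500 = 8.6173 mm
θ = 128° = 2.234021 rad
V = θ·R_c·A = 2.234021·8.6173·428.2500 = 8244.377 mm³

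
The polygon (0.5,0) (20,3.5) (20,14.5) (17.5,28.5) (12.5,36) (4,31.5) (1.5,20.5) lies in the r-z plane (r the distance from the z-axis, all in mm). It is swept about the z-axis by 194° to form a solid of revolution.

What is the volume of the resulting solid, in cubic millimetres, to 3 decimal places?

Profile (r,z), 7 vertices: (0.5,0) (20,3.5) (20,14.5) (17.5,28.5) (12.5,36) (4,31.5) (1.5,20.5)
edge 0: (0.5,0)→(20,3.5)  cross = 0.5·3.5 − 20·0 = 1.7500; (r_i+r_j)·cross = 20.5·1.7500 = 35.8750
edge 1: (20,3.5)→(20,14.5)  cross = 20·14.5 − 20·3.5 = 220.0000; (r_i+r_j)·cross = 40·220.0000 = 8800.0000
edge 2: (20,14.5)→(17.5,28.5)  cross = 20·28.5 − 17.5·14.5 = 316.2500; (r_i+r_j)·cross = 37.5·316.2500 = 11859.3750
edge 3: (17.5,28.5)→(12.5,36)  cross = 17.5·36 − 12.5·28.5 = 273.7500; (r_i+r_j)·cross = 30·273.7500 = 8212.5000
edge 4: (12.5,36)→(4,31.5)  cross = 12.5·31.5 − 4·36 = 249.7500; (r_i+r_j)·cross = 16.5·249.7500 = 4120.8750
edge 5: (4,31.5)→(1.5,20.5)  cross = 4·20.5 − 1.5·31.5 = 34.7500; (r_i+r_j)·cross = 5.5·34.7500 = 191.1250
edge 6: (1.5,20.5)→(0.5,0)  cross = 1.5·0 − 0.5·20.5 = -10.2500; (r_i+r_j)·cross = 2·-10.2500 = -20.5000
Σcross = 1086.0000 → A = |Σcross|/2 = 543.0000 mm²
Σ(r_i+r_j)·cross = 33199.2500 → first moment M = |Σ|/6 = 5533.2083
R_c = M/A = 5533.2083/543.0000 = 10.1901 mm
θ = 194° = 3.385939 rad
V = θ·R_c·A = 3.385939·10.1901·543.0000 = 18735.105 mm³

Volume = 18735.105 mm³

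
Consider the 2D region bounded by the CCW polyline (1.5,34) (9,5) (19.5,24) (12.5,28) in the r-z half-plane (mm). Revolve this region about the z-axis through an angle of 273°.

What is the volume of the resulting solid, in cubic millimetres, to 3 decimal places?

Profile (r,z), 4 vertices: (1.5,34) (9,5) (19.5,24) (12.5,28)
edge 0: (1.5,34)→(9,5)  cross = 1.5·5 − 9·34 = -298.5000; (r_i+r_j)·cross = 10.5·-298.5000 = -3134.2500
edge 1: (9,5)→(19.5,24)  cross = 9·24 − 19.5·5 = 118.5000; (r_i+r_j)·cross = 28.5·118.5000 = 3377.2500
edge 2: (19.5,24)→(12.5,28)  cross = 19.5·28 − 12.5·24 = 246.0000; (r_i+r_j)·cross = 32·246.0000 = 7872.0000
edge 3: (12.5,28)→(1.5,34)  cross = 12.5·34 − 1.5·28 = 383.0000; (r_i+r_j)·cross = 14·383.0000 = 5362.0000
Σcross = 449.0000 → A = |Σcross|/2 = 224.5000 mm²
Σ(r_i+r_j)·cross = 13477.0000 → first moment M = |Σ|/6 = 2246.1667
R_c = M/A = 2246.1667/224.5000 = 10.0052 mm
θ = 273° = 4.764749 rad
V = θ·R_c·A = 4.764749·10.0052·224.5000 = 10702.420 mm³

Volume = 10702.420 mm³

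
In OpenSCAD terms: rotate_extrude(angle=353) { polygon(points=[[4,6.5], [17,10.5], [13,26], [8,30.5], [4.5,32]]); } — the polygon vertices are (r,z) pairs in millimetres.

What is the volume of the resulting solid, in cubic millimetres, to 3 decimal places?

Profile (r,z), 5 vertices: (4,6.5) (17,10.5) (13,26) (8,30.5) (4.5,32)
edge 0: (4,6.5)→(17,10.5)  cross = 4·10.5 − 17·6.5 = -68.5000; (r_i+r_j)·cross = 21·-68.5000 = -1438.5000
edge 1: (17,10.5)→(13,26)  cross = 17·26 − 13·10.5 = 305.5000; (r_i+r_j)·cross = 30·305.5000 = 9165.0000
edge 2: (13,26)→(8,30.5)  cross = 13·30.5 − 8·26 = 188.5000; (r_i+r_j)·cross = 21·188.5000 = 3958.5000
edge 3: (8,30.5)→(4.5,32)  cross = 8·32 − 4.5·30.5 = 118.7500; (r_i+r_j)·cross = 12.5·118.7500 = 1484.3750
edge 4: (4.5,32)→(4,6.5)  cross = 4.5·6.5 − 4·32 = -98.7500; (r_i+r_j)·cross = 8.5·-98.7500 = -839.3750
Σcross = 445.5000 → A = |Σcross|/2 = 222.7500 mm²
Σ(r_i+r_j)·cross = 12330.0000 → first moment M = |Σ|/6 = 2055.0000
R_c = M/A = 2055.0000/222.7500 = 9.2256 mm
θ = 353° = 6.161012 rad
V = θ·R_c·A = 6.161012·9.2256·222.7500 = 12660.880 mm³

Volume = 12660.880 mm³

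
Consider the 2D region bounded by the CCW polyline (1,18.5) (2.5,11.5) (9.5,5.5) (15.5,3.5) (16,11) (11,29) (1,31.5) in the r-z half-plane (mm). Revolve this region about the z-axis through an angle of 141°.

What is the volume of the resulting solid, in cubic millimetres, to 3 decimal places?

Volume = 5776.637 mm³

Profile (r,z), 7 vertices: (1,18.5) (2.5,11.5) (9.5,5.5) (15.5,3.5) (16,11) (11,29) (1,31.5)
edge 0: (1,18.5)→(2.5,11.5)  cross = 1·11.5 − 2.5·18.5 = -34.7500; (r_i+r_j)·cross = 3.5·-34.7500 = -121.6250
edge 1: (2.5,11.5)→(9.5,5.5)  cross = 2.5·5.5 − 9.5·11.5 = -95.5000; (r_i+r_j)·cross = 12·-95.5000 = -1146.0000
edge 2: (9.5,5.5)→(15.5,3.5)  cross = 9.5·3.5 − 15.5·5.5 = -52.0000; (r_i+r_j)·cross = 25·-52.0000 = -1300.0000
edge 3: (15.5,3.5)→(16,11)  cross = 15.5·11 − 16·3.5 = 114.5000; (r_i+r_j)·cross = 31.5·114.5000 = 3606.7500
edge 4: (16,11)→(11,29)  cross = 16·29 − 11·11 = 343.0000; (r_i+r_j)·cross = 27·343.0000 = 9261.0000
edge 5: (11,29)→(1,31.5)  cross = 11·31.5 − 1·29 = 317.5000; (r_i+r_j)·cross = 12·317.5000 = 3810.0000
edge 6: (1,31.5)→(1,18.5)  cross = 1·18.5 − 1·31.5 = -13.0000; (r_i+r_j)·cross = 2·-13.0000 = -26.0000
Σcross = 579.7500 → A = |Σcross|/2 = 289.8750 mm²
Σ(r_i+r_j)·cross = 14084.1250 → first moment M = |Σ|/6 = 2347.3542
R_c = M/A = 2347.3542/289.8750 = 8.0978 mm
θ = 141° = 2.460914 rad
V = θ·R_c·A = 2.460914·8.0978·289.8750 = 5776.637 mm³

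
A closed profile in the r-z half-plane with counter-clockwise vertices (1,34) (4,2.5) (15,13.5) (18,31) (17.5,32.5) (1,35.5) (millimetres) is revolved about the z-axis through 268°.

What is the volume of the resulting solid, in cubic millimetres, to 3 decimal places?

Profile (r,z), 6 vertices: (1,34) (4,2.5) (15,13.5) (18,31) (17.5,32.5) (1,35.5)
edge 0: (1,34)→(4,2.5)  cross = 1·2.5 − 4·34 = -133.5000; (r_i+r_j)·cross = 5·-133.5000 = -667.5000
edge 1: (4,2.5)→(15,13.5)  cross = 4·13.5 − 15·2.5 = 16.5000; (r_i+r_j)·cross = 19·16.5000 = 313.5000
edge 2: (15,13.5)→(18,31)  cross = 15·31 − 18·13.5 = 222.0000; (r_i+r_j)·cross = 33·222.0000 = 7326.0000
edge 3: (18,31)→(17.5,32.5)  cross = 18·32.5 − 17.5·31 = 42.5000; (r_i+r_j)·cross = 35.5·42.5000 = 1508.7500
edge 4: (17.5,32.5)→(1,35.5)  cross = 17.5·35.5 − 1·32.5 = 588.7500; (r_i+r_j)·cross = 18.5·588.7500 = 10891.8750
edge 5: (1,35.5)→(1,34)  cross = 1·34 − 1·35.5 = -1.5000; (r_i+r_j)·cross = 2·-1.5000 = -3.0000
Σcross = 734.7500 → A = |Σcross|/2 = 367.3750 mm²
Σ(r_i+r_j)·cross = 19369.6250 → first moment M = |Σ|/6 = 3228.2708
R_c = M/A = 3228.2708/367.3750 = 8.7874 mm
θ = 268° = 4.677482 rad
V = θ·R_c·A = 4.677482·8.7874·367.3750 = 15100.180 mm³

Volume = 15100.180 mm³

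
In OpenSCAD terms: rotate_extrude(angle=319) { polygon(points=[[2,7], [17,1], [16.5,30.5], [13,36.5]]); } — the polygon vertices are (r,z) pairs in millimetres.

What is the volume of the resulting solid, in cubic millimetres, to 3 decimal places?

Profile (r,z), 4 vertices: (2,7) (17,1) (16.5,30.5) (13,36.5)
edge 0: (2,7)→(17,1)  cross = 2·1 − 17·7 = -117.0000; (r_i+r_j)·cross = 19·-117.0000 = -2223.0000
edge 1: (17,1)→(16.5,30.5)  cross = 17·30.5 − 16.5·1 = 502.0000; (r_i+r_j)·cross = 33.5·502.0000 = 16817.0000
edge 2: (16.5,30.5)→(13,36.5)  cross = 16.5·36.5 − 13·30.5 = 205.7500; (r_i+r_j)·cross = 29.5·205.7500 = 6069.6250
edge 3: (13,36.5)→(2,7)  cross = 13·7 − 2·36.5 = 18.0000; (r_i+r_j)·cross = 15·18.0000 = 270.0000
Σcross = 608.7500 → A = |Σcross|/2 = 304.3750 mm²
Σ(r_i+r_j)·cross = 20933.6250 → first moment M = |Σ|/6 = 3488.9375
R_c = M/A = 3488.9375/304.3750 = 11.4626 mm
θ = 319° = 5.567600 rad
V = θ·R_c·A = 5.567600·11.4626·304.3750 = 19425.010 mm³

Volume = 19425.010 mm³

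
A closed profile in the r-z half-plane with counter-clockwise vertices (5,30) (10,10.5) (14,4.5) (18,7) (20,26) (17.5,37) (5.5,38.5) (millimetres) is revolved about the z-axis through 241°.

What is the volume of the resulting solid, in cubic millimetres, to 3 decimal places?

Profile (r,z), 7 vertices: (5,30) (10,10.5) (14,4.5) (18,7) (20,26) (17.5,37) (5.5,38.5)
edge 0: (5,30)→(10,10.5)  cross = 5·10.5 − 10·30 = -247.5000; (r_i+r_j)·cross = 15·-247.5000 = -3712.5000
edge 1: (10,10.5)→(14,4.5)  cross = 10·4.5 − 14·10.5 = -102.0000; (r_i+r_j)·cross = 24·-102.0000 = -2448.0000
edge 2: (14,4.5)→(18,7)  cross = 14·7 − 18·4.5 = 17.0000; (r_i+r_j)·cross = 32·17.0000 = 544.0000
edge 3: (18,7)→(20,26)  cross = 18·26 − 20·7 = 328.0000; (r_i+r_j)·cross = 38·328.0000 = 12464.0000
edge 4: (20,26)→(17.5,37)  cross = 20·37 − 17.5·26 = 285.0000; (r_i+r_j)·cross = 37.5·285.0000 = 10687.5000
edge 5: (17.5,37)→(5.5,38.5)  cross = 17.5·38.5 − 5.5·37 = 470.2500; (r_i+r_j)·cross = 23·470.2500 = 10815.7500
edge 6: (5.5,38.5)→(5,30)  cross = 5.5·30 − 5·38.5 = -27.5000; (r_i+r_j)·cross = 10.5·-27.5000 = -288.7500
Σcross = 723.2500 → A = |Σcross|/2 = 361.6250 mm²
Σ(r_i+r_j)·cross = 28062.0000 → first moment M = |Σ|/6 = 4677.0000
R_c = M/A = 4677.0000/361.6250 = 12.9333 mm
θ = 241° = 4.206243 rad
V = θ·R_c·A = 4.206243·12.9333·361.6250 = 19672.601 mm³

Volume = 19672.601 mm³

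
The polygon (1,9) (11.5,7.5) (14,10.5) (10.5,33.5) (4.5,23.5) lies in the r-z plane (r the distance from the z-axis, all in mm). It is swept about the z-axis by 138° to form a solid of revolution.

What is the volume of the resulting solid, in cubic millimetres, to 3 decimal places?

Volume = 3823.379 mm³

Profile (r,z), 5 vertices: (1,9) (11.5,7.5) (14,10.5) (10.5,33.5) (4.5,23.5)
edge 0: (1,9)→(11.5,7.5)  cross = 1·7.5 − 11.5·9 = -96.0000; (r_i+r_j)·cross = 12.5·-96.0000 = -1200.0000
edge 1: (11.5,7.5)→(14,10.5)  cross = 11.5·10.5 − 14·7.5 = 15.7500; (r_i+r_j)·cross = 25.5·15.7500 = 401.6250
edge 2: (14,10.5)→(10.5,33.5)  cross = 14·33.5 − 10.5·10.5 = 358.7500; (r_i+r_j)·cross = 24.5·358.7500 = 8789.3750
edge 3: (10.5,33.5)→(4.5,23.5)  cross = 10.5·23.5 − 4.5·33.5 = 96.0000; (r_i+r_j)·cross = 15·96.0000 = 1440.0000
edge 4: (4.5,23.5)→(1,9)  cross = 4.5·9 − 1·23.5 = 17.0000; (r_i+r_j)·cross = 5.5·17.0000 = 93.5000
Σcross = 391.5000 → A = |Σcross|/2 = 195.7500 mm²
Σ(r_i+r_j)·cross = 9524.5000 → first moment M = |Σ|/6 = 1587.4167
R_c = M/A = 1587.4167/195.7500 = 8.1094 mm
θ = 138° = 2.408554 rad
V = θ·R_c·A = 2.408554·8.1094·195.7500 = 3823.379 mm³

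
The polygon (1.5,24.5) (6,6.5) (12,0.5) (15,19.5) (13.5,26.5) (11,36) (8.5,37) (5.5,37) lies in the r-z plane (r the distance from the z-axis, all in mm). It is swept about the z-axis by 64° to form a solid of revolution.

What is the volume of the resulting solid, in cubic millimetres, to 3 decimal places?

Volume = 3054.233 mm³

Profile (r,z), 8 vertices: (1.5,24.5) (6,6.5) (12,0.5) (15,19.5) (13.5,26.5) (11,36) (8.5,37) (5.5,37)
edge 0: (1.5,24.5)→(6,6.5)  cross = 1.5·6.5 − 6·24.5 = -137.2500; (r_i+r_j)·cross = 7.5·-137.2500 = -1029.3750
edge 1: (6,6.5)→(12,0.5)  cross = 6·0.5 − 12·6.5 = -75.0000; (r_i+r_j)·cross = 18·-75.0000 = -1350.0000
edge 2: (12,0.5)→(15,19.5)  cross = 12·19.5 − 15·0.5 = 226.5000; (r_i+r_j)·cross = 27·226.5000 = 6115.5000
edge 3: (15,19.5)→(13.5,26.5)  cross = 15·26.5 − 13.5·19.5 = 134.2500; (r_i+r_j)·cross = 28.5·134.2500 = 3826.1250
edge 4: (13.5,26.5)→(11,36)  cross = 13.5·36 − 11·26.5 = 194.5000; (r_i+r_j)·cross = 24.5·194.5000 = 4765.2500
edge 5: (11,36)→(8.5,37)  cross = 11·37 − 8.5·36 = 101.0000; (r_i+r_j)·cross = 19.5·101.0000 = 1969.5000
edge 6: (8.5,37)→(5.5,37)  cross = 8.5·37 − 5.5·37 = 111.0000; (r_i+r_j)·cross = 14·111.0000 = 1554.0000
edge 7: (5.5,37)→(1.5,24.5)  cross = 5.5·24.5 − 1.5·37 = 79.2500; (r_i+r_j)·cross = 7·79.2500 = 554.7500
Σcross = 634.2500 → A = |Σcross|/2 = 317.1250 mm²
Σ(r_i+r_j)·cross = 16405.7500 → first moment M = |Σ|/6 = 2734.2917
R_c = M/A = 2734.2917/317.1250 = 8.6221 mm
θ = 64° = 1.117011 rad
V = θ·R_c·A = 1.117011·8.6221·317.1250 = 3054.233 mm³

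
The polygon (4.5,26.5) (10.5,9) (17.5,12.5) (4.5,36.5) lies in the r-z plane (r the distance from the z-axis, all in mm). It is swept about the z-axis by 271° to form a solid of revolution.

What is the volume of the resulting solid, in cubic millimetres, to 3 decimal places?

Profile (r,z), 4 vertices: (4.5,26.5) (10.5,9) (17.5,12.5) (4.5,36.5)
edge 0: (4.5,26.5)→(10.5,9)  cross = 4.5·9 − 10.5·26.5 = -237.7500; (r_i+r_j)·cross = 15·-237.7500 = -3566.2500
edge 1: (10.5,9)→(17.5,12.5)  cross = 10.5·12.5 − 17.5·9 = -26.2500; (r_i+r_j)·cross = 28·-26.2500 = -735.0000
edge 2: (17.5,12.5)→(4.5,36.5)  cross = 17.5·36.5 − 4.5·12.5 = 582.5000; (r_i+r_j)·cross = 22·582.5000 = 12815.0000
edge 3: (4.5,36.5)→(4.5,26.5)  cross = 4.5·26.5 − 4.5·36.5 = -45.0000; (r_i+r_j)·cross = 9·-45.0000 = -405.0000
Σcross = 273.5000 → A = |Σcross|/2 = 136.7500 mm²
Σ(r_i+r_j)·cross = 8108.7500 → first moment M = |Σ|/6 = 1351.4583
R_c = M/A = 1351.4583/136.7500 = 9.8827 mm
θ = 271° = 4.729842 rad
V = θ·R_c·A = 4.729842·9.8827·136.7500 = 6392.185 mm³

Volume = 6392.185 mm³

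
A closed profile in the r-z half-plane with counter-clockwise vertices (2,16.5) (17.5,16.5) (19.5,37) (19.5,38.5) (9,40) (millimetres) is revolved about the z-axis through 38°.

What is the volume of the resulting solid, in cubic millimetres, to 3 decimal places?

Volume = 2356.066 mm³

Profile (r,z), 5 vertices: (2,16.5) (17.5,16.5) (19.5,37) (19.5,38.5) (9,40)
edge 0: (2,16.5)→(17.5,16.5)  cross = 2·16.5 − 17.5·16.5 = -255.7500; (r_i+r_j)·cross = 19.5·-255.7500 = -4987.1250
edge 1: (17.5,16.5)→(19.5,37)  cross = 17.5·37 − 19.5·16.5 = 325.7500; (r_i+r_j)·cross = 37·325.7500 = 12052.7500
edge 2: (19.5,37)→(19.5,38.5)  cross = 19.5·38.5 − 19.5·37 = 29.2500; (r_i+r_j)·cross = 39·29.2500 = 1140.7500
edge 3: (19.5,38.5)→(9,40)  cross = 19.5·40 − 9·38.5 = 433.5000; (r_i+r_j)·cross = 28.5·433.5000 = 12354.7500
edge 4: (9,40)→(2,16.5)  cross = 9·16.5 − 2·40 = 68.5000; (r_i+r_j)·cross = 11·68.5000 = 753.5000
Σcross = 601.2500 → A = |Σcross|/2 = 300.6250 mm²
Σ(r_i+r_j)·cross = 21314.6250 → first moment M = |Σ|/6 = 3552.4375
R_c = M/A = 3552.4375/300.6250 = 11.8168 mm
θ = 38° = 0.663225 rad
V = θ·R_c·A = 0.663225·11.8168·300.6250 = 2356.066 mm³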